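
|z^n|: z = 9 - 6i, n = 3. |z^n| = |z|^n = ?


|z| = sqrt(81+36) = sqrt(117) = 10.8167
|z^3| = |z|^3 = (sqrt(117))^3 = 117*sqrt(117)

|z^3| = 117*sqrt(117) ≈ 1265.5485


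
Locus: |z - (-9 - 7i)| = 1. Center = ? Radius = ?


|z - z0| = r is a circle with center z0 and radius r.
Center = (-9, -7), radius = 1

Circle with center (-9, -7) and radius 1


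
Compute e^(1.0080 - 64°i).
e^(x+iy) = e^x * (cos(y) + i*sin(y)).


e^1.0080 = 2.7401
cos(-64°) = 0.43837
sin(-64°) = -0.8988
Real = 2.7401*0.43837 = 1.2012
Imag = 2.7401*(-0.8988) = -2.4628

1.2012 - 2.4628i


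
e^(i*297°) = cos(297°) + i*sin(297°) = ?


cos(297°) = 0.4540
sin(297°) = -0.8910

e^(i*297°) = 0.4540 - 0.8910i


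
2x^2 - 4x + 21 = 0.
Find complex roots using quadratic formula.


disc = (-4)^2 - 4*2*21 = 16 - 168 = -152
sqrt(|disc|) = sqrt(152) = 12.3288
Real part = 4/(2*2) = 1.0000
Imag part = 12.3288/(2*2) = 3.0822

1.0000 ± 3.0822i


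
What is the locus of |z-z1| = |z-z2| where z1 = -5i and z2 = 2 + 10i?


Equal distances means the locus is the perpendicular bisector of z1 and z2.
Midpoint = ((0+2)/2, (-5+10)/2) = (1.0000, 2.5000)

Perpendicular bisector through (1.0000, 2.5000)


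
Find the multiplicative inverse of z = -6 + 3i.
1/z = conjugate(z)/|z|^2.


|z|^2 = 36+9 = 45
1/z = (-6 - 3i)/45

1/z = -0.1333 - 0.0667i


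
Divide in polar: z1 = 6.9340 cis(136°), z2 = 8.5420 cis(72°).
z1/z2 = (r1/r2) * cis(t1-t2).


r = 6.9340 / 8.5420 = 0.8118
theta = 136° - 72° = 64° = 64° (mod 360)

0.8118 cis(64°)


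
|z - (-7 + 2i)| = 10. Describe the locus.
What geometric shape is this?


|z - z0| = r is a circle with center z0 and radius r.
Center = (-7, 2), radius = 10

Circle with center (-7, 2) and radius 10


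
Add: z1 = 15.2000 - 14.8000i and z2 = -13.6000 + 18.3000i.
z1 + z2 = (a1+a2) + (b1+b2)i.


Real: 15.2 - 13.6 = 1.6
Imag: -14.8 + 18.3 = 3.5

1.6000 + 3.5000i


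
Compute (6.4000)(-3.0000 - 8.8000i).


Real = 6.4*(-3) - 0*(-8.8) = -19.2 - 0 = -19.2
Imag = 6.4*(-8.8) - (3)*0 = -56.32 + 0 = -56.32

-19.2000 - 56.3200i


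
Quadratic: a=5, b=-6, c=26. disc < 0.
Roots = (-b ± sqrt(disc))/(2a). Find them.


disc = (-6)^2 - 4*5*26 = 36 - 520 = -484
sqrt(|disc|) = sqrt(484) = 22.0000
Real part = 6/(2*5) = 0.6000
Imag part = 22.0000/(2*5) = 2.2000

0.6000 ± 2.2000i


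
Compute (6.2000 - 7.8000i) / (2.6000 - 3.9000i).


Conjugate of z2 = 2.6000 + 3.9000i
Numerator: (6.2000 - 7.8000i)(2.6000 + 3.9000i) = 46.5400 + 3.9000i
Denominator: 2.6^2 + (-3.9)^2 = 21.97
Result = (46.5400 + 3.9000i)/21.97

2.1183 + 0.1775i


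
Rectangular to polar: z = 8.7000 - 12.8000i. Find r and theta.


r = sqrt(75.69+163.84) = sqrt(239.53) = 15.4768
theta = atan2(-12.8, 8.7) = -55.7965 degrees

r = 15.4768, theta = -55.7965 degrees


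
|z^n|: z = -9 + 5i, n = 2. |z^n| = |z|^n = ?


|z| = sqrt(81+25) = sqrt(106) = 10.2956
|z^2| = |z|^2 = (sqrt(106))^2 = 106

|z^2| = 106


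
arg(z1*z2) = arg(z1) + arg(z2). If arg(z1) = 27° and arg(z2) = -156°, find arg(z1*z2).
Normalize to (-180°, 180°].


arg(z1*z2) = 27° - 156° = -129°
Normalized to (-180°, 180°]: -129°

-129°


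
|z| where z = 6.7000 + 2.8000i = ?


|z| = sqrt(6.7^2 + 2.8^2) = sqrt(44.89 + 7.84) = sqrt(52.73) = 7.2615

|z| = 7.2615


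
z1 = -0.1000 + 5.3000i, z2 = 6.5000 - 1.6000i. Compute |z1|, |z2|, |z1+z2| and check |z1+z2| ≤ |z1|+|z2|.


|z1| = sqrt((-0.1)^2 + 5.3^2) = sqrt(28.1) = 5.3009
|z2| = sqrt(6.5^2 + (-1.6)^2) = sqrt(44.81) = 6.6940
z1+z2 = 6.4000 + 3.7000i
|z1+z2| = sqrt(54.65) = 7.3926
|z1|+|z2| = 5.3009 + 6.6940 = 11.9949

|z1+z2| = 7.3926 ≤ |z1|+|z2| = 11.9949 (verified)


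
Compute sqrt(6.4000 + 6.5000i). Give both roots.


|z| = sqrt(40.96+42.25) = 9.1220
sqrt((|z|+a)/2) = sqrt((9.1220+6.4)/2) = sqrt(7.7610) = 2.7859
sqrt((|z|-a)/2) = sqrt((9.1220-6.4)/2) = sqrt(1.3610) = 1.1666

±(2.7859 + 1.1666i) i.e. 2.7859 + 1.1666i and -2.7859 - 1.1666i


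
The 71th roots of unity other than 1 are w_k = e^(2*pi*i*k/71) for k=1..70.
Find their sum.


With w = e^(2*pi*i/71), all 71 of the 71th roots of unity w^0 = 1, w, ..., w^(70) sum to 0: 1 + w + ... + w^(70) = (1 - w^71)/(1 - w) = 0 since w^71 = 1, w ≠ 1.
Removing the root 1: w + w^2 + ... + w^(70) = 0 - 1 = -1

Sum = -1


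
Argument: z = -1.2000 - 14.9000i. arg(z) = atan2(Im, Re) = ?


Re = -1.2, Im = -14.9
arg = atan2(-14.9, -1.2) = -94.6045 degrees

arg(z) = -94.6045 degrees


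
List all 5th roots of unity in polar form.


The 5th roots of unity are cis(360k/5°) for k=0..4
Angle step = 360/5 = 72°
Primitive root: cis(72°)
Primitive root = 0.3090 + 0.9511i

5 roots at angles: 0°, 72°, 144°, 216°, 288°


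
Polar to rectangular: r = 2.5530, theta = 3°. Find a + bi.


a = 2.5530*cos(3°) = 2.5530*0.99863 = 2.5495
b = 2.5530*sin(3°) = 2.5530*0.05234 = 0.1336

2.5495 + 0.1336i


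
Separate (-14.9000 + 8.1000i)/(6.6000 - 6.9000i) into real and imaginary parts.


Multiply by conjugate: (-14.9000 + 8.1000i)(6.6000 + 6.9000i) / (6.6^2 + (-6.9)^2)
Numerator real = -14.9*6.6 + 8.1*(-6.9) = -154.23
Numerator imag = 8.1*6.6 - (-14.9)*(-6.9) = -49.35
Denominator = 91.17
Re(z) = -154.23/91.17 = -1.6917
Im(z) = -49.35/91.17 = -0.5413

Re(z) = -1.6917, Im(z) = -0.5413


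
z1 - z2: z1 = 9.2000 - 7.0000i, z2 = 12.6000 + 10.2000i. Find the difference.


Real: 9.2 - 12.6 = -3.4
Imag: -7 - 10.2 = -17.2

-3.4000 - 17.2000i


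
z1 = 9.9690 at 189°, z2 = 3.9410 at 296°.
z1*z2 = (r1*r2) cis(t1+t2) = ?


r = 9.9690 * 3.9410 = 39.2878
theta = 189° + 296° = 485° = 125° (mod 360)

39.2878 cis(125°)


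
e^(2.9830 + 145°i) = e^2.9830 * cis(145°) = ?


e^2.9830 = 19.7470
cos(145°) = -0.81915
sin(145°) = 0.573576
Real = 19.7470*(-0.81915) = -16.1758
Imag = 19.7470*0.573576 = 11.3264

-16.1758 + 11.3264i


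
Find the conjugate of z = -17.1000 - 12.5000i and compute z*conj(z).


z_bar = -17.1000 + 12.5000i
z*z_bar = (-17.1)^2 + (-12.5)^2 = 292.41 + 156.25 = 448.66

z_bar = -17.1000 + 12.5000i, z*z_bar = 448.66


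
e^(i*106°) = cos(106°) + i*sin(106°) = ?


cos(106°) = -0.2756
sin(106°) = 0.9613

e^(i*106°) = -0.2756 + 0.9613i


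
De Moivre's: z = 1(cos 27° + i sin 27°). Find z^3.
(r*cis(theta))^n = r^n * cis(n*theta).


r^3 = 1^3 = 1
n*theta = 3*27° = 81° = 81° (mod 360)
a = 1*cos(81°) = 0.1564
b = 1*sin(81°) = 0.9877

1 cis(81°) = 0.1564 + 0.9877i


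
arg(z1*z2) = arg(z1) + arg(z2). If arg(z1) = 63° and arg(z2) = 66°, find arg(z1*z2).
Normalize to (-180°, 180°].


arg(z1*z2) = 63° + 66° = 129°
Normalized to (-180°, 180°]: 129°

129°


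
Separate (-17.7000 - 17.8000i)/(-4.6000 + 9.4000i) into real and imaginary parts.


Multiply by conjugate: (-17.7000 - 17.8000i)(-4.6000 - 9.4000i) / ((-4.6)^2 + 9.4^2)
Numerator real = -17.7*(-4.6) - (17.8)*9.4 = -85.9
Numerator imag = -17.8*(-4.6) - (-17.7)*9.4 = 248.26
Denominator = 109.52
Re(z) = -85.9/109.52 = -0.7843
Im(z) = 248.26/109.52 = 2.2668

Re(z) = -0.7843, Im(z) = 2.2668


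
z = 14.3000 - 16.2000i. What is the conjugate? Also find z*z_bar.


z_bar = 14.3000 + 16.2000i
z*z_bar = 14.3^2 + (-16.2)^2 = 204.49 + 262.44 = 466.93

z_bar = 14.3000 + 16.2000i, z*z_bar = 466.93


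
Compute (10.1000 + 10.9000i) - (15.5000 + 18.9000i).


Real: 10.1 - 15.5 = -5.4
Imag: 10.9 - 18.9 = -8

-5.4000 - 8.0000i


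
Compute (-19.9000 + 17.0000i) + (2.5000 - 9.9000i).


Real: -19.9 + 2.5 = -17.4
Imag: 17 - 9.9 = 7.1

-17.4000 + 7.1000i


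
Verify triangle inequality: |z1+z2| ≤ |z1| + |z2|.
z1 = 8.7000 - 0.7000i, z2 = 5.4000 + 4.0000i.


|z1| = sqrt(8.7^2 + (-0.7)^2) = sqrt(76.18) = 8.7281
|z2| = sqrt(5.4^2 + 4^2) = sqrt(45.16) = 6.7201
z1+z2 = 14.1000 + 3.3000i
|z1+z2| = sqrt(209.7) = 14.4810
|z1|+|z2| = 8.7281 + 6.7201 = 15.4482

|z1+z2| = 14.4810 ≤ |z1|+|z2| = 15.4482 (verified)


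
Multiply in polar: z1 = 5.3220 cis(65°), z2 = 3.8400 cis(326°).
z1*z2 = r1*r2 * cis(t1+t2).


r = 5.3220 * 3.8400 = 20.4365
theta = 65° + 326° = 391° = 31° (mod 360)

20.4365 cis(31°)


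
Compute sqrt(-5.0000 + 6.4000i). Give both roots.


|z| = sqrt(25+40.96) = 8.1216
sqrt((|z|+a)/2) = sqrt((8.1216+(-5))/2) = sqrt(1.5608) = 1.2493
sqrt((|z|-a)/2) = sqrt((8.1216-(-5))/2) = sqrt(6.5608) = 2.5614

±(1.2493 + 2.5614i) i.e. 1.2493 + 2.5614i and -1.2493 - 2.5614i


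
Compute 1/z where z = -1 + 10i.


|z|^2 = 1+100 = 101
1/z = (-1 - 10i)/101

1/z = -0.0099 - 0.0990i


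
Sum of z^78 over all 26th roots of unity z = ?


The roots are w_k = w^k with w = e^(2*pi*i/26), and (w^k)^78 = (w^78)^k.
So S = 1 + u + u^2 + ... + u^(25) with u = w^78.
78 = 3*26 + 0, so 78 is a multiple of 26 and u = (w^26)^3 = 1.
Every one of the 26 terms equals 1: S = 26

S = 26


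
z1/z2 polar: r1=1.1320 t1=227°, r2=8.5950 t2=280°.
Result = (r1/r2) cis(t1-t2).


r = 1.1320 / 8.5950 = 0.1317
theta = 227° - 280° = -53° = 307° (mod 360)

0.1317 cis(307°)


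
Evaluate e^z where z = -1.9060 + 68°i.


e^-1.9060 = 0.14867
cos(68°) = 0.3746
sin(68°) = 0.9272
Real = 0.14867*0.3746 = 0.0557
Imag = 0.14867*0.9272 = 0.1378

0.0557 + 0.1378i


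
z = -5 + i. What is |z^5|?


|z| = sqrt(25+1) = sqrt(26) = 5.0990
|z^5| = |z|^5 = (sqrt(26))^5 = 26^2 * sqrt(26) = 676*sqrt(26)

|z^5| = 676*sqrt(26) ≈ 3446.9372


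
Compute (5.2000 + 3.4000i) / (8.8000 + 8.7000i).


Conjugate of z2 = 8.8000 - 8.7000i
Numerator: (5.2000 + 3.4000i)(8.8000 - 8.7000i) = 75.3400 - 15.3200i
Denominator: 8.8^2 + 8.7^2 = 153.13
Result = (75.3400 - 15.3200i)/153.13

0.4920 - 0.1000i


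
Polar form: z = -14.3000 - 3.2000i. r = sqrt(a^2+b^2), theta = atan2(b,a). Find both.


r = sqrt(204.49+10.24) = sqrt(214.73) = 14.6537
theta = atan2(-3.2, -14.3) = -167.3864 degrees

r = 14.6537, theta = -167.3864 degrees


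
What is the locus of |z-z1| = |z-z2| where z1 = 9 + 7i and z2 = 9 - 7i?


Equal distances means the locus is the perpendicular bisector of z1 and z2.
Midpoint = ((9+9)/2, (7+(-7))/2) = (9.0000, 0)

Perpendicular bisector through (9.0000, 0)


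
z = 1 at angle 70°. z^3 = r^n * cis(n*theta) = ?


r^3 = 1^3 = 1
n*theta = 3*70° = 210° = 210° (mod 360)
a = 1*cos(210°) = -0.8660
b = 1*sin(210°) = -0.5000

1 cis(210°) = -0.8660 - 0.5000i


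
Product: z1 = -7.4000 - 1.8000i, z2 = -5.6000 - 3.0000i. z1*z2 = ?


Real = -7.4*(-5.6) - (-1.8)*(-3) = 41.44 - 5.4 = 36.04
Imag = -7.4*(-3) - (5.6)*(-1.8) = 22.2 + 10.08 = 32.28

36.0400 + 32.2800i


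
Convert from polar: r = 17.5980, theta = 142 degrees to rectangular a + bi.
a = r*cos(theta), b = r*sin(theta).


a = 17.5980*cos(142°) = 17.5980*(-0.78801) = -13.8674
b = 17.5980*sin(142°) = 17.5980*0.61566 = 10.8344

-13.8674 + 10.8344i


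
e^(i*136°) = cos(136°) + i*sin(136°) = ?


cos(136°) = -0.7193
sin(136°) = 0.6947

e^(i*136°) = -0.7193 + 0.6947i


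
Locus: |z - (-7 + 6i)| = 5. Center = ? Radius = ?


|z - z0| = r is a circle with center z0 and radius r.
Center = (-7, 6), radius = 5

Circle with center (-7, 6) and radius 5


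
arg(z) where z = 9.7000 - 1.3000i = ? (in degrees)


Re = 9.7, Im = -1.3
arg = atan2(-1.3, 9.7) = -7.6333 degrees

arg(z) = -7.6333 degrees


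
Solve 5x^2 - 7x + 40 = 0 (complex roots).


disc = (-7)^2 - 4*5*40 = 49 - 800 = -751
sqrt(|disc|) = sqrt(751) = 27.4044
Real part = 7/(2*5) = 0.7000
Imag part = 27.4044/(2*5) = 2.7404

0.7000 ± 2.7404i


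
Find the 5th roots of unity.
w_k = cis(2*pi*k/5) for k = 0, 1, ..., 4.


The 5th roots of unity are cis(360k/5°) for k=0..4
Angle step = 360/5 = 72°
Primitive root: cis(72°)
Primitive root = 0.3090 + 0.9511i

5 roots at angles: 0°, 72°, 144°, 216°, 288°


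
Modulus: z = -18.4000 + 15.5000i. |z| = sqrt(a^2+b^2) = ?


|z| = sqrt((-18.4)^2 + 15.5^2) = sqrt(338.56 + 240.25) = sqrt(578.81) = 24.0585

|z| = 24.0585


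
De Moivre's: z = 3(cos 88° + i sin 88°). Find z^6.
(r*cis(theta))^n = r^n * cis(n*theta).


r^6 = 3^6 = 729
n*theta = 6*88° = 528° = 168° (mod 360)
a = 729*cos(168°) = -713.0696
b = 729*sin(168°) = 151.5676

729 cis(168°) = -713.0696 + 151.5676i


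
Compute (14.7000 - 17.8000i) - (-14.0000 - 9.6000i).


Real: 14.7 + 14 = 28.7
Imag: -17.8 + 9.6 = -8.2

28.7000 - 8.2000i


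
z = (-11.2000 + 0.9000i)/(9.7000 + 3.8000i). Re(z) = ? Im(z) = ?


Multiply by conjugate: (-11.2000 + 0.9000i)(9.7000 - 3.8000i) / (9.7^2 + 3.8^2)
Numerator real = -11.2*9.7 + 0.9*3.8 = -105.22
Numerator imag = 0.9*9.7 - (-11.2)*3.8 = 51.29
Denominator = 108.53
Re(z) = -105.22/108.53 = -0.9695
Im(z) = 51.29/108.53 = 0.4726

Re(z) = -0.9695, Im(z) = 0.4726


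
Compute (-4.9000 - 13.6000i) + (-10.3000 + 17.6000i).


Real: -4.9 - 10.3 = -15.2
Imag: -13.6 + 17.6 = 4

-15.2000 + 4.0000i


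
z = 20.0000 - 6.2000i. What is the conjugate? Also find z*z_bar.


z_bar = 20.0000 + 6.2000i
z*z_bar = 20^2 + (-6.2)^2 = 400 + 38.44 = 438.44

z_bar = 20.0000 + 6.2000i, z*z_bar = 438.44


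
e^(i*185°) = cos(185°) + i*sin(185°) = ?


cos(185°) = -0.9962
sin(185°) = -0.0872

e^(i*185°) = -0.9962 - 0.0872i


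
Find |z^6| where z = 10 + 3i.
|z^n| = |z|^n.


|z| = sqrt(100+9) = sqrt(109) = 10.4403
|z^6| = |z|^6 = (sqrt(109))^6 = 109^3 = 1295029

|z^6| = 1295029


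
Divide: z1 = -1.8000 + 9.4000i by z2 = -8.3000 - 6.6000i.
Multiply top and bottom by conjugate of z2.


Conjugate of z2 = -8.3000 + 6.6000i
Numerator: (-1.8000 + 9.4000i)(-8.3000 + 6.6000i) = -47.1000 - 89.9000i
Denominator: (-8.3)^2 + (-6.6)^2 = 112.45
Result = (-47.1000 - 89.9000i)/112.45

-0.4189 - 0.7995i


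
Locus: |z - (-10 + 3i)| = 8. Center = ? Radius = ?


|z - z0| = r is a circle with center z0 and radius r.
Center = (-10, 3), radius = 8

Circle with center (-10, 3) and radius 8


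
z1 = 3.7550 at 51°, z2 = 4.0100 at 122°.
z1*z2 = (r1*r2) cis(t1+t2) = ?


r = 3.7550 * 4.0100 = 15.0575
theta = 51° + 122° = 173° = 173° (mod 360)

15.0575 cis(173°)


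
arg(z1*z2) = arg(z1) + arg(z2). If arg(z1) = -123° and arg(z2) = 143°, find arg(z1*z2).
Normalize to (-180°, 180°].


arg(z1*z2) = -123° + 143° = 20°
Normalized to (-180°, 180°]: 20°

20°


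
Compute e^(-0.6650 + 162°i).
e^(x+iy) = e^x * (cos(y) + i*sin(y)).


e^-0.6650 = 0.5143
cos(162°) = -0.95106
sin(162°) = 0.309
Real = 0.5143*(-0.95106) = -0.4891
Imag = 0.5143*0.309 = 0.1589

-0.4891 + 0.1589i


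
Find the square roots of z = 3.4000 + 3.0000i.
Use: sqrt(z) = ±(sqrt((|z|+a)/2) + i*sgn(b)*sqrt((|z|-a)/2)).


|z| = sqrt(11.56+9) = 4.5343
sqrt((|z|+a)/2) = sqrt((4.5343+3.4)/2) = sqrt(3.9672) = 1.9918
sqrt((|z|-a)/2) = sqrt((4.5343-3.4)/2) = sqrt(0.5672) = 0.7531

±(1.9918 + 0.7531i) i.e. 1.9918 + 0.7531i and -1.9918 - 0.7531i


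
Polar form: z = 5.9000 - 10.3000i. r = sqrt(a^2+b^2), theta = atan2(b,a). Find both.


r = sqrt(34.81+106.09) = sqrt(140.9) = 11.8701
theta = atan2(-10.3, 5.9) = -60.1952 degrees

r = 11.8701, theta = -60.1952 degrees


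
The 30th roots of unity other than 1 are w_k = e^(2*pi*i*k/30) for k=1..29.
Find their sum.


With w = e^(2*pi*i/30), all 30 of the 30th roots of unity w^0 = 1, w, ..., w^(29) sum to 0: 1 + w + ... + w^(29) = (1 - w^30)/(1 - w) = 0 since w^30 = 1, w ≠ 1.
Removing the root 1: w + w^2 + ... + w^(29) = 0 - 1 = -1

Sum = -1


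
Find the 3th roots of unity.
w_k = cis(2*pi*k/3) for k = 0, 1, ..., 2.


The 3th roots of unity are cis(360k/3°) for k=0..2
Angle step = 360/3 = 120°
Primitive root: cis(120°)
Primitive root = -0.5000 + 0.8660i

3 roots at angles: 0°, 120°, 240°


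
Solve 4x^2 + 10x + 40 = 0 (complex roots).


disc = 10^2 - 4*4*40 = 100 - 640 = -540
sqrt(|disc|) = sqrt(540) = 23.2379
Real part = -10/(2*4) = -1.2500
Imag part = 23.2379/(2*4) = 2.9047

-1.2500 ± 2.9047i


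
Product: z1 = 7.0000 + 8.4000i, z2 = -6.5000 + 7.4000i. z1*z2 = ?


Real = 7*(-6.5) - 8.4*7.4 = -45.5 - 62.16 = -107.66
Imag = 7*7.4 - (6.5)*8.4 = 51.8 - (54.6) = -2.8

-107.6600 - 2.8000i


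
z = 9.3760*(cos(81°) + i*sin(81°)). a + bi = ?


a = 9.3760*cos(81°) = 9.3760*0.15643 = 1.4667
b = 9.3760*sin(81°) = 9.3760*0.98769 = 9.2606

1.4667 + 9.2606i


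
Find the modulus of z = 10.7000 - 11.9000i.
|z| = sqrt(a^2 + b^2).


|z| = sqrt(10.7^2 + (-11.9)^2) = sqrt(114.49 + 141.61) = sqrt(256.1) = 16.0031

|z| = 16.0031


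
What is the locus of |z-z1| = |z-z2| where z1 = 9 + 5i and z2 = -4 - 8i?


Equal distances means the locus is the perpendicular bisector of z1 and z2.
Midpoint = ((9+(-4))/2, (5+(-8))/2) = (2.5000, -1.5000)

Perpendicular bisector through (2.5000, -1.5000)


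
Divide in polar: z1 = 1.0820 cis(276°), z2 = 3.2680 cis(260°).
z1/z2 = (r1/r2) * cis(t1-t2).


r = 1.0820 / 3.2680 = 0.3311
theta = 276° - 260° = 16° = 16° (mod 360)

0.3311 cis(16°)


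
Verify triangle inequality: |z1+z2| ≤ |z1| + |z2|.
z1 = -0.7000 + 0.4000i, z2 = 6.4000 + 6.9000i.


|z1| = sqrt((-0.7)^2 + 0.4^2) = sqrt(0.65) = 0.8062
|z2| = sqrt(6.4^2 + 6.9^2) = sqrt(88.57) = 9.4112
z1+z2 = 5.7000 + 7.3000i
|z1+z2| = sqrt(85.78) = 9.2617
|z1|+|z2| = 0.8062 + 9.4112 = 10.2174

|z1+z2| = 9.2617 ≤ |z1|+|z2| = 10.2174 (verified)


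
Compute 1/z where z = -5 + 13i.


|z|^2 = 25+169 = 194
1/z = (-5 - 13i)/194

1/z = -0.0258 - 0.0670i


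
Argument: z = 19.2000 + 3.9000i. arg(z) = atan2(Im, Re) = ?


Re = 19.2, Im = 3.9
arg = atan2(3.9, 19.2) = 11.4820 degrees

arg(z) = 11.4820 degrees


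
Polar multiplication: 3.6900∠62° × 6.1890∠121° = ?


r = 3.6900 * 6.1890 = 22.8374
theta = 62° + 121° = 183° = 183° (mod 360)

22.8374 cis(183°)


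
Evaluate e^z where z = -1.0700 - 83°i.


e^-1.0700 = 0.34301
cos(-83°) = 0.1219
sin(-83°) = -0.99255
Real = 0.34301*0.1219 = 0.0418
Imag = 0.34301*(-0.99255) = -0.3405

0.0418 - 0.3405i


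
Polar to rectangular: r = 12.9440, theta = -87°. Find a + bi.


a = 12.9440*cos(-87°) = 12.9440*0.052336 = 0.6774
b = 12.9440*sin(-87°) = 12.9440*(-0.99863) = -12.9263

0.6774 - 12.9263i


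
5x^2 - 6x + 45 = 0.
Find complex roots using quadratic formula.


disc = (-6)^2 - 4*5*45 = 36 - 900 = -864
sqrt(|disc|) = sqrt(864) = 29.3939
Real part = 6/(2*5) = 0.6000
Imag part = 29.3939/(2*5) = 2.9394

0.6000 ± 2.9394i


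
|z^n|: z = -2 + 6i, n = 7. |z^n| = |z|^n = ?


|z| = sqrt(4+36) = sqrt(40) = 6.3246
|z^7| = |z|^7 = (sqrt(40))^7 = 40^3 * sqrt(40) = 64000*sqrt(40)

|z^7| = 64000*sqrt(40) ≈ 404771.5405


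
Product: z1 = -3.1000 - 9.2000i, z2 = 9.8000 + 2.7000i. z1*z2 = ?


Real = -3.1*9.8 - (-9.2)*2.7 = -30.38 - (-24.84) = -5.54
Imag = -3.1*2.7 + 9.8*(-9.2) = -8.37 - (90.16) = -98.53

-5.5400 - 98.5300i


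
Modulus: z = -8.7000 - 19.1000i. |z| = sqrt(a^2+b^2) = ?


|z| = sqrt((-8.7)^2 + (-19.1)^2) = sqrt(75.69 + 364.81) = sqrt(440.5) = 20.9881

|z| = 20.9881


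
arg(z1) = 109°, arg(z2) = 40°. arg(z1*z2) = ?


arg(z1*z2) = 109° + 40° = 149°
Normalized to (-180°, 180°]: 149°

149°


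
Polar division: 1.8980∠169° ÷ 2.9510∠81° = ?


r = 1.8980 / 2.9510 = 0.6432
theta = 169° - 81° = 88° = 88° (mod 360)

0.6432 cis(88°)


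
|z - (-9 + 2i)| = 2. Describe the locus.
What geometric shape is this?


|z - z0| = r is a circle with center z0 and radius r.
Center = (-9, 2), radius = 2

Circle with center (-9, 2) and radius 2


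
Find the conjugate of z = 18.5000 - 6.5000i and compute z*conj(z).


z_bar = 18.5000 + 6.5000i
z*z_bar = 18.5^2 + (-6.5)^2 = 342.25 + 42.25 = 384.5

z_bar = 18.5000 + 6.5000i, z*z_bar = 384.5


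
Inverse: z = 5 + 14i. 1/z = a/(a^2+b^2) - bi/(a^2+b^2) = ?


|z|^2 = 25+196 = 221
1/z = (5 - 14i)/221

1/z = 0.0226 - 0.0633i


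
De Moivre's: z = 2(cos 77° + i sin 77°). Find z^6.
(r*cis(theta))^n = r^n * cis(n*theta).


r^6 = 2^6 = 64
n*theta = 6*77° = 462° = 102° (mod 360)
a = 64*cos(102°) = -13.3063
b = 64*sin(102°) = 62.6014

64 cis(102°) = -13.3063 + 62.6014i


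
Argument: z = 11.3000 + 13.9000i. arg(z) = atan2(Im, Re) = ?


Re = 11.3, Im = 13.9
arg = atan2(13.9, 11.3) = 50.8906 degrees

arg(z) = 50.8906 degrees


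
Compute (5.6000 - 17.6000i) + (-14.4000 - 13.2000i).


Real: 5.6 - 14.4 = -8.8
Imag: -17.6 - 13.2 = -30.8

-8.8000 - 30.8000i


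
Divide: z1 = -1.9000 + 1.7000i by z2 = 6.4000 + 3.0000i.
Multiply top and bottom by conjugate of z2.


Conjugate of z2 = 6.4000 - 3.0000i
Numerator: (-1.9000 + 1.7000i)(6.4000 - 3.0000i) = -7.0600 + 16.5800i
Denominator: 6.4^2 + 3^2 = 49.96
Result = (-7.0600 + 16.5800i)/49.96

-0.1413 + 0.3319i


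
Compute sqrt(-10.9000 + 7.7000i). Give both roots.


|z| = sqrt(118.81+59.29) = 13.3454
sqrt((|z|+a)/2) = sqrt((13.3454+(-10.9))/2) = sqrt(1.2227) = 1.1058
sqrt((|z|-a)/2) = sqrt((13.3454-(-10.9))/2) = sqrt(12.1227) = 3.4818

±(1.1058 + 3.4818i) i.e. 1.1058 + 3.4818i and -1.1058 - 3.4818i


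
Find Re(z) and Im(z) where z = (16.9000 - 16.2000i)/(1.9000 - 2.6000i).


Multiply by conjugate: (16.9000 - 16.2000i)(1.9000 + 2.6000i) / (1.9^2 + (-2.6)^2)
Numerator real = 16.9*1.9 - (16.2)*(-2.6) = 74.23
Numerator imag = -16.2*1.9 - 16.9*(-2.6) = 13.16
Denominator = 10.37
Re(z) = 74.23/10.37 = 7.1581
Im(z) = 13.16/10.37 = 1.2690

Re(z) = 7.1581, Im(z) = 1.2690


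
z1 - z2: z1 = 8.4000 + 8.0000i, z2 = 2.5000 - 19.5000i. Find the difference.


Real: 8.4 - 2.5 = 5.9
Imag: 8 + 19.5 = 27.5

5.9000 + 27.5000i


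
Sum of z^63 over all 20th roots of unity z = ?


The roots are w_k = w^k with w = e^(2*pi*i/20), and (w^k)^63 = (w^63)^k.
So S = 1 + u + u^2 + ... + u^(19) with u = w^63.
63 = 3*20 + 3, so 63 is not a multiple of 20: u = (w^20)^3 * w^3 = w^3 ≠ 1 (w is a primitive 20th root), while u^20 = (w^20)^63 = 1.
Geometric series: S = (1 - u^20)/(1 - u) = (1 - 1)/(1 - u) = 0

S = 0


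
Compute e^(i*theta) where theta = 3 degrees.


cos(3°) = 0.9986
sin(3°) = 0.0523

e^(i*3°) = 0.9986 + 0.0523i


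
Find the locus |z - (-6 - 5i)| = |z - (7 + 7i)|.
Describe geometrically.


Equal distances means the locus is the perpendicular bisector of z1 and z2.
Midpoint = ((-6+7)/2, (-5+7)/2) = (0.5000, 1.0000)

Perpendicular bisector through (0.5000, 1.0000)


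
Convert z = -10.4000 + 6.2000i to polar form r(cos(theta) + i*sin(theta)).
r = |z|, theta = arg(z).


r = sqrt(108.16+38.44) = sqrt(146.6) = 12.1078
theta = atan2(6.2, -10.4) = 149.1986 degrees

r = 12.1078, theta = 149.1986 degrees


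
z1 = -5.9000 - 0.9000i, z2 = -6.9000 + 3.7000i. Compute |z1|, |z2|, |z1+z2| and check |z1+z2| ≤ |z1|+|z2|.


|z1| = sqrt((-5.9)^2 + (-0.9)^2) = sqrt(35.62) = 5.9682
|z2| = sqrt((-6.9)^2 + 3.7^2) = sqrt(61.3) = 7.8294
z1+z2 = -12.8000 + 2.8000i
|z1+z2| = sqrt(171.68) = 13.1027
|z1|+|z2| = 5.9682 + 7.8294 = 13.7976

|z1+z2| = 13.1027 ≤ |z1|+|z2| = 13.7976 (verified)


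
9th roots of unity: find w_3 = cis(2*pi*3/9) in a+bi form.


Angle = 360*3/9 = 120°
a = cos(120°) = -0.5000
b = sin(120°) = 0.8660

-0.5000 + 0.8660i


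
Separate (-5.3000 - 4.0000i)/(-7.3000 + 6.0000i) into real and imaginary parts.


Multiply by conjugate: (-5.3000 - 4.0000i)(-7.3000 - 6.0000i) / ((-7.3)^2 + 6^2)
Numerator real = -5.3*(-7.3) - (4)*6 = 14.69
Numerator imag = -4*(-7.3) - (-5.3)*6 = 61
Denominator = 89.29
Re(z) = 14.69/89.29 = 0.1645
Im(z) = 61/89.29 = 0.6832

Re(z) = 0.1645, Im(z) = 0.6832


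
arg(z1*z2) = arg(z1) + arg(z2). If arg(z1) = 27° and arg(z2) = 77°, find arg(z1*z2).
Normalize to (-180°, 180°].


arg(z1*z2) = 27° + 77° = 104°
Normalized to (-180°, 180°]: 104°

104°


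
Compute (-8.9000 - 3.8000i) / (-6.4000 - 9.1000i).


Conjugate of z2 = -6.4000 + 9.1000i
Numerator: (-8.9000 - 3.8000i)(-6.4000 + 9.1000i) = 91.5400 - 56.6700i
Denominator: (-6.4)^2 + (-9.1)^2 = 123.77
Result = (91.5400 - 56.6700i)/123.77

0.7396 - 0.4579i


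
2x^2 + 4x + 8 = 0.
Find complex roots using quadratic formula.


disc = 4^2 - 4*2*8 = 16 - 64 = -48
sqrt(|disc|) = sqrt(48) = 6.9282
Real part = -4/(2*2) = -1.0000
Imag part = 6.9282/(2*2) = 1.7321

-1.0000 ± 1.7321i


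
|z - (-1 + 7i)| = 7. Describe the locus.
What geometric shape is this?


|z - z0| = r is a circle with center z0 and radius r.
Center = (-1, 7), radius = 7

Circle with center (-1, 7) and radius 7


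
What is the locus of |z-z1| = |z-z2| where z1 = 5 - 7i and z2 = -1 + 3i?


Equal distances means the locus is the perpendicular bisector of z1 and z2.
Midpoint = ((5+(-1))/2, (-7+3)/2) = (2.0000, -2.0000)

Perpendicular bisector through (2.0000, -2.0000)


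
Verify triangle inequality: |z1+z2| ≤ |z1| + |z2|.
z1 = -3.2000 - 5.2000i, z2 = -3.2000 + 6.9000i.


|z1| = sqrt((-3.2)^2 + (-5.2)^2) = sqrt(37.28) = 6.1057
|z2| = sqrt((-3.2)^2 + 6.9^2) = sqrt(57.85) = 7.6059
z1+z2 = -6.4000 + 1.7000i
|z1+z2| = sqrt(43.85) = 6.6219
|z1|+|z2| = 6.1057 + 7.6059 = 13.7116

|z1+z2| = 6.6219 ≤ |z1|+|z2| = 13.7116 (verified)


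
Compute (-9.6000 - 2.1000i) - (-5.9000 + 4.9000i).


Real: -9.6 + 5.9 = -3.7
Imag: -2.1 - 4.9 = -7

-3.7000 - 7.0000i


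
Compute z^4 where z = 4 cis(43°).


r^4 = 4^4 = 256
n*theta = 4*43° = 172° = 172° (mod 360)
a = 256*cos(172°) = -253.5086
b = 256*sin(172°) = 35.6283

256 cis(172°) = -253.5086 + 35.6283i


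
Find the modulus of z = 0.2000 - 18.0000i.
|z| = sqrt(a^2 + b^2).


|z| = sqrt(0.2^2 + (-18)^2) = sqrt(0.04 + 324) = sqrt(324.04) = 18.0011

|z| = 18.0011


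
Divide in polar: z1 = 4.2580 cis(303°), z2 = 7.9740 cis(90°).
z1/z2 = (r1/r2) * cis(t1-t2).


r = 4.2580 / 7.9740 = 0.5340
theta = 303° - 90° = 213° = 213° (mod 360)

0.5340 cis(213°)


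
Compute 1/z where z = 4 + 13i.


|z|^2 = 16+169 = 185
1/z = (4 - 13i)/185

1/z = 0.0216 - 0.0703i


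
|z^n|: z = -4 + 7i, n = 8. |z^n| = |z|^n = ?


|z| = sqrt(16+49) = sqrt(65) = 8.0623
|z^8| = |z|^8 = (sqrt(65))^8 = 65^4 = 17850625

|z^8| = 17850625


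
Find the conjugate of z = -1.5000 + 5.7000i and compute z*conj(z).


z_bar = -1.5000 - 5.7000i
z*z_bar = (-1.5)^2 + 5.7^2 = 2.25 + 32.49 = 34.74

z_bar = -1.5000 - 5.7000i, z*z_bar = 34.74


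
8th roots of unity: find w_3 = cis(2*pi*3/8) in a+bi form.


Angle = 360*3/8 = 135°
a = cos(135°) = -0.7071
b = sin(135°) = 0.7071

-0.7071 + 0.7071i


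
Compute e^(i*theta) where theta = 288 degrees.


cos(288°) = 0.3090
sin(288°) = -0.9511

e^(i*288°) = 0.3090 - 0.9511i


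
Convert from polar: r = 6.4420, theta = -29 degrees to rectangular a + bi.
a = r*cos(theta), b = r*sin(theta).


a = 6.4420*cos(-29°) = 6.4420*0.87462 = 5.6343
b = 6.4420*sin(-29°) = 6.4420*(-0.4848) = -3.1231

5.6343 - 3.1231i


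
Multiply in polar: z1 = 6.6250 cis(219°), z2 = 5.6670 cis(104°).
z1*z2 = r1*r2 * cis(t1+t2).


r = 6.6250 * 5.6670 = 37.5439
theta = 219° + 104° = 323° = 323° (mod 360)

37.5439 cis(323°)


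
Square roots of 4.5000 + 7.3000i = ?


|z| = sqrt(20.25+53.29) = 8.5755
sqrt((|z|+a)/2) = sqrt((8.5755+4.5)/2) = sqrt(6.5378) = 2.5569
sqrt((|z|-a)/2) = sqrt((8.5755-4.5)/2) = sqrt(2.0378) = 1.4275

±(2.5569 + 1.4275i) i.e. 2.5569 + 1.4275i and -2.5569 - 1.4275i


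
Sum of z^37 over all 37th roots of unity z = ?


The roots are w_k = w^k with w = e^(2*pi*i/37), and (w^k)^37 = (w^37)^k.
So S = 1 + u + u^2 + ... + u^(36) with u = w^37.
37 = 1*37 + 0, so 37 is a multiple of 37 and u = (w^37)^1 = 1.
Every one of the 37 terms equals 1: S = 37

S = 37


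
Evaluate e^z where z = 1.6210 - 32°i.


e^1.6210 = 5.05815
cos(-32°) = 0.84805
sin(-32°) = -0.52992
Real = 5.05815*0.84805 = 4.2896
Imag = 5.05815*(-0.52992) = -2.6804

4.2896 - 2.6804i


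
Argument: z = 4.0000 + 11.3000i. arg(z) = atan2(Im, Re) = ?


Re = 4, Im = 11.3
arg = atan2(11.3, 4) = 70.5069 degrees

arg(z) = 70.5069 degrees


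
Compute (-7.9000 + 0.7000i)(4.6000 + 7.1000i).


Real = -7.9*4.6 - 0.7*7.1 = -36.34 - 4.97 = -41.31
Imag = -7.9*7.1 + 4.6*0.7 = -56.09 + 3.22 = -52.87

-41.3100 - 52.8700i


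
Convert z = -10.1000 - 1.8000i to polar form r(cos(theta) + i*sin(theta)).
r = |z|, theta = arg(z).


r = sqrt(102.01+3.24) = sqrt(105.25) = 10.2591
theta = atan2(-1.8, -10.1) = -169.8950 degrees

r = 10.2591, theta = -169.8950 degrees


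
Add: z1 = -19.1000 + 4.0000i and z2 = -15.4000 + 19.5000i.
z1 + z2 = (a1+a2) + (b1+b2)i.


Real: -19.1 - 15.4 = -34.5
Imag: 4 + 19.5 = 23.5

-34.5000 + 23.5000i


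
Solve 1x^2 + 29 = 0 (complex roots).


disc = 0^2 - 4*1*29 = 0 - 116 = -116
sqrt(|disc|) = sqrt(116) = 10.7703
Real part = 0/(2*1) = 0
Imag part = 10.7703/(2*1) = 5.3852

0 ± 5.3852i


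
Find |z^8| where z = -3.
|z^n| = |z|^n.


|z| = sqrt(9+0) = sqrt(9) = 3
|z^8| = |z|^8 = 3^8 = 6561

|z^8| = 6561


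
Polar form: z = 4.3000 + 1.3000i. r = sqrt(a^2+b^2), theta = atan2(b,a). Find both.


r = sqrt(18.49+1.69) = sqrt(20.18) = 4.4922
theta = atan2(1.3, 4.3) = 16.8214 degrees

r = 4.4922, theta = 16.8214 degrees


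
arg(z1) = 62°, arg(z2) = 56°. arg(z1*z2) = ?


arg(z1*z2) = 62° + 56° = 118°
Normalized to (-180°, 180°]: 118°

118°


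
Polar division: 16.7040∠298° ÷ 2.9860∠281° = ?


r = 16.7040 / 2.9860 = 5.5941
theta = 298° - 281° = 17° = 17° (mod 360)

5.5941 cis(17°)


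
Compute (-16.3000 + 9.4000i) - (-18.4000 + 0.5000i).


Real: -16.3 + 18.4 = 2.1
Imag: 9.4 - 0.5 = 8.9

2.1000 + 8.9000i


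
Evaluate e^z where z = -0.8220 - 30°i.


e^-0.8220 = 0.4396
cos(-30°) = 0.866
sin(-30°) = -0.5
Real = 0.4396*0.866 = 0.3807
Imag = 0.4396*(-0.5) = -0.2198

0.3807 - 0.2198i


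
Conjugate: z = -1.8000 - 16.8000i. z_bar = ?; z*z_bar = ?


z_bar = -1.8000 + 16.8000i
z*z_bar = (-1.8)^2 + (-16.8)^2 = 3.24 + 282.24 = 285.48

z_bar = -1.8000 + 16.8000i, z*z_bar = 285.48


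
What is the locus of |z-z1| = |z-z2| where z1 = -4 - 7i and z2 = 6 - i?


Equal distances means the locus is the perpendicular bisector of z1 and z2.
Midpoint = ((-4+6)/2, (-7+(-1))/2) = (1.0000, -4.0000)

Perpendicular bisector through (1.0000, -4.0000)


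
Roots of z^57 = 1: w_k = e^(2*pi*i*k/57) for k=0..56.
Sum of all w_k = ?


The sum of all 57th roots of unity is 0.
Geometric series: (1 - w^57)/(1 - w) = (1-1)/(1-w) = 0 since w^57 = 1, w ≠ 1.
Alternatively: coefficient of z^56 in z^57 - 1 is 0.

0


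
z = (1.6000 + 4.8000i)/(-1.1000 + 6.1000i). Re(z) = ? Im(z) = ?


Multiply by conjugate: (1.6000 + 4.8000i)(-1.1000 - 6.1000i) / ((-1.1)^2 + 6.1^2)
Numerator real = 1.6*(-1.1) + 4.8*6.1 = 27.52
Numerator imag = 4.8*(-1.1) - 1.6*6.1 = -15.04
Denominator = 38.42
Re(z) = 27.52/38.42 = 0.7163
Im(z) = -15.04/38.42 = -0.3915

Re(z) = 0.7163, Im(z) = -0.3915


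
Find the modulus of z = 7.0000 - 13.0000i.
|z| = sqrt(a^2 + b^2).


|z| = sqrt(7^2 + (-13)^2) = sqrt(49 + 169) = sqrt(218) = 14.7648

|z| = 14.7648


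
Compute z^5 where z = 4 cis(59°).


r^5 = 4^5 = 1024
n*theta = 5*59° = 295° = 295° (mod 360)
a = 1024*cos(295°) = 432.7611
b = 1024*sin(295°) = -928.0592

1024 cis(295°) = 432.7611 - 928.0592i


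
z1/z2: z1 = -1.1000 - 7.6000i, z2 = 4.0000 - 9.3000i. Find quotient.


Conjugate of z2 = 4.0000 + 9.3000i
Numerator: (-1.1000 - 7.6000i)(4.0000 + 9.3000i) = 66.2800 - 40.6300i
Denominator: 4^2 + (-9.3)^2 = 102.49
Result = (66.2800 - 40.6300i)/102.49

0.6467 - 0.3964i


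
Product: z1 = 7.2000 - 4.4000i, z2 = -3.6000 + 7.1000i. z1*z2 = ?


Real = 7.2*(-3.6) - (-4.4)*7.1 = -25.92 - (-31.24) = 5.32
Imag = 7.2*7.1 - (3.6)*(-4.4) = 51.12 + 15.84 = 66.96

5.3200 + 66.9600i


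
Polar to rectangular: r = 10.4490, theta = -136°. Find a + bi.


a = 10.4490*cos(-136°) = 10.4490*(-0.71934) = -7.5164
b = 10.4490*sin(-136°) = 10.4490*(-0.69466) = -7.2585

-7.5164 - 7.2585i


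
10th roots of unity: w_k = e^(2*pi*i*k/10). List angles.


The 10th roots of unity are cis(360k/10°) for k=0..9
Angle step = 360/10 = 36°
Primitive root: cis(36°)
Primitive root = 0.8090 + 0.5878i

10 roots at angles: 0°, 36°, 72°, 108°, 144°, 180°, 216°, 252°, 288°, 324°


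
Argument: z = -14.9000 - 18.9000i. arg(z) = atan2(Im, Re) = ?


Re = -14.9, Im = -18.9
arg = atan2(-18.9, -14.9) = -128.2508 degrees

arg(z) = -128.2508 degrees


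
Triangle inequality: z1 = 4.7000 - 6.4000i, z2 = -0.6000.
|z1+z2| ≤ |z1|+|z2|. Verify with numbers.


|z1| = sqrt(4.7^2 + (-6.4)^2) = sqrt(63.05) = 7.9404
|z2| = sqrt((-0.6)^2 + 0^2) = sqrt(0.36) = 0.6000
z1+z2 = 4.1000 - 6.4000i
|z1+z2| = sqrt(57.77) = 7.6007
|z1|+|z2| = 7.9404 + 0.6000 = 8.5404

|z1+z2| = 7.6007 ≤ |z1|+|z2| = 8.5404 (verified)


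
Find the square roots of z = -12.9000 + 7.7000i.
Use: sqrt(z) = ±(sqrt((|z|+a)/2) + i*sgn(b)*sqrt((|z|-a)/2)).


|z| = sqrt(166.41+59.29) = 15.0233
sqrt((|z|+a)/2) = sqrt((15.0233+(-12.9))/2) = sqrt(1.0617) = 1.0304
sqrt((|z|-a)/2) = sqrt((15.0233-(-12.9))/2) = sqrt(13.9617) = 3.7365

±(1.0304 + 3.7365i) i.e. 1.0304 + 3.7365i and -1.0304 - 3.7365i


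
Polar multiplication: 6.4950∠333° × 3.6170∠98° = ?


r = 6.4950 * 3.6170 = 23.4924
theta = 333° + 98° = 431° = 71° (mod 360)

23.4924 cis(71°)


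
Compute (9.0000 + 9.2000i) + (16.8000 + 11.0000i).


Real: 9 + 16.8 = 25.8
Imag: 9.2 + 11 = 20.2

25.8000 + 20.2000i


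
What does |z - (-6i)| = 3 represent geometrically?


|z - z0| = r is a circle with center z0 and radius r.
Center = (0, -6), radius = 3

Circle with center (0, -6) and radius 3


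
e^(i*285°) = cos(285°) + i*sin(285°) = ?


cos(285°) = 0.2588
sin(285°) = -0.9659

e^(i*285°) = 0.2588 - 0.9659i


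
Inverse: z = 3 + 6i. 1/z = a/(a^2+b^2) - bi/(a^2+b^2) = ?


|z|^2 = 9+36 = 45
1/z = (3 - 6i)/45

1/z = 0.0667 - 0.1333i


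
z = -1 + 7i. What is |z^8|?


|z| = sqrt(1+49) = sqrt(50) = 7.0711
|z^8| = |z|^8 = (sqrt(50))^8 = 50^4 = 6250000

|z^8| = 6250000


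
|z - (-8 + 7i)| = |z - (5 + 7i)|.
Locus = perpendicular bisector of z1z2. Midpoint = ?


Equal distances means the locus is the perpendicular bisector of z1 and z2.
Midpoint = ((-8+5)/2, (7+7)/2) = (-1.5000, 7.0000)

Perpendicular bisector through (-1.5000, 7.0000)


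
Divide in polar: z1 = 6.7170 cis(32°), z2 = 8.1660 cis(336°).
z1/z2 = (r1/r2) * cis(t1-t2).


r = 6.7170 / 8.1660 = 0.8226
theta = 32° - 336° = -304° = 56° (mod 360)

0.8226 cis(56°)


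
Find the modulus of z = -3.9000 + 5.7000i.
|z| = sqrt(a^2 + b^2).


|z| = sqrt((-3.9)^2 + 5.7^2) = sqrt(15.21 + 32.49) = sqrt(47.7) = 6.9065

|z| = 6.9065


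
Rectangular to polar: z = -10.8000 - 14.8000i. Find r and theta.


r = sqrt(116.64+219.04) = sqrt(335.68) = 18.3216
theta = atan2(-14.8, -10.8) = -126.1193 degrees

r = 18.3216, theta = -126.1193 degrees


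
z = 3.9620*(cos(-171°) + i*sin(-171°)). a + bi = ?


a = 3.9620*cos(-171°) = 3.9620*(-0.98769) = -3.9132
b = 3.9620*sin(-171°) = 3.9620*(-0.15643) = -0.6198

-3.9132 - 0.6198i


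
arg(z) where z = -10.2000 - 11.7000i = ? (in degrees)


Re = -10.2, Im = -11.7
arg = atan2(-11.7, -10.2) = -131.0818 degrees

arg(z) = -131.0818 degrees


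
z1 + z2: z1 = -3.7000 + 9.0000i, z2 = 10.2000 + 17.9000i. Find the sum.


Real: -3.7 + 10.2 = 6.5
Imag: 9 + 17.9 = 26.9

6.5000 + 26.9000i


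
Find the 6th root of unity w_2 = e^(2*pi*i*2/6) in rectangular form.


Angle = 360*2/6 = 120°
a = cos(120°) = -0.5000
b = sin(120°) = 0.8660

-0.5000 + 0.8660i


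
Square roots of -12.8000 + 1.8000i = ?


|z| = sqrt(163.84+3.24) = 12.9259
sqrt((|z|+a)/2) = sqrt((12.9259+(-12.8))/2) = sqrt(0.0630) = 0.2509
sqrt((|z|-a)/2) = sqrt((12.9259-(-12.8))/2) = sqrt(12.8630) = 3.5865

±(0.2509 + 3.5865i) i.e. 0.2509 + 3.5865i and -0.2509 - 3.5865i


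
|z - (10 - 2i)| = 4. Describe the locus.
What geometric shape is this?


|z - z0| = r is a circle with center z0 and radius r.
Center = (10, -2), radius = 4

Circle with center (10, -2) and radius 4


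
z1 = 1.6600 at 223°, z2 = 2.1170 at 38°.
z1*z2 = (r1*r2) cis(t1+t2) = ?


r = 1.6600 * 2.1170 = 3.5142
theta = 223° + 38° = 261° = 261° (mod 360)

3.5142 cis(261°)


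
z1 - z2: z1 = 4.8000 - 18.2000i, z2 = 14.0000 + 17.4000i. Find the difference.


Real: 4.8 - 14 = -9.2
Imag: -18.2 - 17.4 = -35.6

-9.2000 - 35.6000i


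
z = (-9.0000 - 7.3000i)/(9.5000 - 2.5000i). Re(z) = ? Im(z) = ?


Multiply by conjugate: (-9.0000 - 7.3000i)(9.5000 + 2.5000i) / (9.5^2 + (-2.5)^2)
Numerator real = -9*9.5 - (7.3)*(-2.5) = -67.25
Numerator imag = -7.3*9.5 - (-9)*(-2.5) = -91.85
Denominator = 96.5
Re(z) = -67.25/96.5 = -0.6969
Im(z) = -91.85/96.5 = -0.9518

Re(z) = -0.6969, Im(z) = -0.9518


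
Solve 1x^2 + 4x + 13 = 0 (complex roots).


disc = 4^2 - 4*1*13 = 16 - 52 = -36
sqrt(|disc|) = sqrt(36) = 6.0000
Real part = -4/(2*1) = -2.0000
Imag part = 6.0000/(2*1) = 3.0000

-2.0000 ± 3.0000i


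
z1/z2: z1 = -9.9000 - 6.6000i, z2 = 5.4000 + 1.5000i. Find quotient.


Conjugate of z2 = 5.4000 - 1.5000i
Numerator: (-9.9000 - 6.6000i)(5.4000 - 1.5000i) = -63.3600 - 20.7900i
Denominator: 5.4^2 + 1.5^2 = 31.41
Result = (-63.3600 - 20.7900i)/31.41

-2.0172 - 0.6619i


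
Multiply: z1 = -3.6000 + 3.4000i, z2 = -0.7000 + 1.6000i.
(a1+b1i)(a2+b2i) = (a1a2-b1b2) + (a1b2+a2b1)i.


Real = -3.6*(-0.7) - 3.4*1.6 = 2.52 - 5.44 = -2.92
Imag = -3.6*1.6 - (0.7)*3.4 = -5.76 - (2.38) = -8.14

-2.9200 - 8.1400i


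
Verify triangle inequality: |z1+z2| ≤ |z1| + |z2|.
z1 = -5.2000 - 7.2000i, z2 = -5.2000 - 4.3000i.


|z1| = sqrt((-5.2)^2 + (-7.2)^2) = sqrt(78.88) = 8.8814
|z2| = sqrt((-5.2)^2 + (-4.3)^2) = sqrt(45.53) = 6.7476
z1+z2 = -10.4000 - 11.5000i
|z1+z2| = sqrt(240.41) = 15.5052
|z1|+|z2| = 8.8814 + 6.7476 = 15.6290

|z1+z2| = 15.5052 ≤ |z1|+|z2| = 15.6290 (verified)


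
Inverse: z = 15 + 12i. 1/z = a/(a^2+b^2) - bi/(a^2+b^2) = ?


|z|^2 = 225+144 = 369
1/z = (15 - 12i)/369

1/z = 0.0407 - 0.0325i


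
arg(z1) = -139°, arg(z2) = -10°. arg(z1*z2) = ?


arg(z1*z2) = -139° - 10° = -149°
Normalized to (-180°, 180°]: -149°

-149°


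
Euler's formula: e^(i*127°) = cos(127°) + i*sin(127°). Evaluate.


cos(127°) = -0.6018
sin(127°) = 0.7986

e^(i*127°) = -0.6018 + 0.7986i


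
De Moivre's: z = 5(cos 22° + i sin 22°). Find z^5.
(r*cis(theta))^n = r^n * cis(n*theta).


r^5 = 5^5 = 3125
n*theta = 5*22° = 110° = 110° (mod 360)
a = 3125*cos(110°) = -1068.8129
b = 3125*sin(110°) = 2936.5394

3125 cis(110°) = -1068.8129 + 2936.5394i


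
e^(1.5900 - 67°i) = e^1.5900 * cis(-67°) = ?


e^1.5900 = 4.9037
cos(-67°) = 0.39073
sin(-67°) = -0.9205
Real = 4.9037*0.39073 = 1.9160
Imag = 4.9037*(-0.9205) = -4.5139

1.9160 - 4.5139i


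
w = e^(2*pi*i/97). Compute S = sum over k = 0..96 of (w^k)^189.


The roots are w_k = w^k with w = e^(2*pi*i/97), and (w^k)^189 = (w^189)^k.
So S = 1 + u + u^2 + ... + u^(96) with u = w^189.
189 = 1*97 + 92, so 189 is not a multiple of 97: u = (w^97)^1 * w^92 = w^92 ≠ 1 (w is a primitive 97th root), while u^97 = (w^97)^189 = 1.
Geometric series: S = (1 - u^97)/(1 - u) = (1 - 1)/(1 - u) = 0

S = 0


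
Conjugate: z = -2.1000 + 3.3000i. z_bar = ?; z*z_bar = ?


z_bar = -2.1000 - 3.3000i
z*z_bar = (-2.1)^2 + 3.3^2 = 4.41 + 10.89 = 15.3

z_bar = -2.1000 - 3.3000i, z*z_bar = 15.3


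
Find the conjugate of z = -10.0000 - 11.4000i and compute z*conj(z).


z_bar = -10.0000 + 11.4000i
z*z_bar = (-10)^2 + (-11.4)^2 = 100 + 129.96 = 229.96

z_bar = -10.0000 + 11.4000i, z*z_bar = 229.96


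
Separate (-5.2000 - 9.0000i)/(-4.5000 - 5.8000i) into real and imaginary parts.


Multiply by conjugate: (-5.2000 - 9.0000i)(-4.5000 + 5.8000i) / ((-4.5)^2 + (-5.8)^2)
Numerator real = -5.2*(-4.5) - (9)*(-5.8) = 75.6
Numerator imag = -9*(-4.5) - (-5.2)*(-5.8) = 10.34
Denominator = 53.89
Re(z) = 75.6/53.89 = 1.4029
Im(z) = 10.34/53.89 = 0.1919

Re(z) = 1.4029, Im(z) = 0.1919


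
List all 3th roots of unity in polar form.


The 3th roots of unity are cis(360k/3°) for k=0..2
Angle step = 360/3 = 120°
Primitive root: cis(120°)
Primitive root = -0.5000 + 0.8660i

3 roots at angles: 0°, 120°, 240°
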